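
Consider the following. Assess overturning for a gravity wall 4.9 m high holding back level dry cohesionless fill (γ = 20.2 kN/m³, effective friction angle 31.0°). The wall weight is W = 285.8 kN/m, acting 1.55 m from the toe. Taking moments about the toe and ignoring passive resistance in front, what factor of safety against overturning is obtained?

3.49

K_a = tan²(45° − 31.0°/2) = 0.3201.
P_a = ½K_aγH² = 0.5×0.3201×20.2×4.9² = 77.62 kN/m, acting at H/3 = 1.633 m above the base.
Overturning moment M_o = P_a × H/3 = 77.62 × 1.633 = 126.8.
Resisting moment M_r = W × 1.55 = 285.8 × 1.55 = 443.0.
FS_overturning = M_r/M_o = 443.0/126.8 = 3.494.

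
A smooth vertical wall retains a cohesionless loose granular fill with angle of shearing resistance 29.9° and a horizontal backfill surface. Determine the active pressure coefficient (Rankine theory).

K_a = tan²(45° − φ/2) = tan²(30.05°) = 0.3347.

0.335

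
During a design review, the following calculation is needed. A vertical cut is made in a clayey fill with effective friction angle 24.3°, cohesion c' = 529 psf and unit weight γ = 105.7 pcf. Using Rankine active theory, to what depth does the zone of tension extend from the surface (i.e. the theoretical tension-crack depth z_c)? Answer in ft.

15.5 ft

K_a = tan²(45° − 24.3°/2) = 0.4169; √K_a = 0.6457.
The active pressure is zero where K_a γ z = 2c√K_a, so z_c = 2c/(γ√K_a) = 2×529/(105.7×0.6457) = 15.50 ft.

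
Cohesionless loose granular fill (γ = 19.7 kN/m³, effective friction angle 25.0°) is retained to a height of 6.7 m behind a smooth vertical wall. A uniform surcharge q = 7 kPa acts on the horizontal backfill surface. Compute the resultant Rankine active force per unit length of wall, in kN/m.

K_a = tan²(45° − φ/2) = 0.4059.
Soil triangle: ½ K_a γ H² = 0.5×0.4059×19.7×6.7² = 179.5 kN/m.
Surcharge rectangle: K_a q H = 0.4059×7×6.7 = 19.03 kN/m.
Total = 179.5 + 19.03 = 198.5 kN/m.

198 kN/m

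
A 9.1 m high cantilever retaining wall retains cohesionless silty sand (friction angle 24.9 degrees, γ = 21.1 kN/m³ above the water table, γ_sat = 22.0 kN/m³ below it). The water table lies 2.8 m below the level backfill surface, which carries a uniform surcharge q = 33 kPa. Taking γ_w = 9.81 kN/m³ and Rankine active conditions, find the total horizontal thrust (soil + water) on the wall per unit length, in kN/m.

601 kN/m

K_a = tan²(45° − φ/2) = 0.4074.
γ' = 22.0 − 9.81 = 12.19 kN/m³. h₂ = H − d_w = 6.3 m.
σ'_h: at surface K_a·q = 13.44; at WT K_a(q+γd_w) = 37.52; at base K_a(q+γd_w+γ'h₂) = 68.80 kPa.
P₁ = ½(13.44+37.52)×2.8 = 71.34; P₂ = ½(37.52+68.80)×6.3 = 334.9; P_w = ½γ_w h₂² = 194.7.
Total = 71.34+334.9+194.7 = 600.9 kN/m.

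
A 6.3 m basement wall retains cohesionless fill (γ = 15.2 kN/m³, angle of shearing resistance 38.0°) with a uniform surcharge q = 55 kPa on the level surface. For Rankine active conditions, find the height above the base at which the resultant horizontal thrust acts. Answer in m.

2.66 m

K_a = 0.2379.
Triangular part P₁ = ½K_aγH² = 71.76 at H/3 = 2.100 m; rectangular part P₂ = K_a q H = 82.43 at H/2 = 3.150 m.
ȳ = (P₁·2.100 + P₂·3.150)/(P₁+P₂) = 2.661 m.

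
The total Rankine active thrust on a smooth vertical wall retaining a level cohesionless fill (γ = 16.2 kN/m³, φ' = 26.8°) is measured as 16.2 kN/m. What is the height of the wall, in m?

2.30 m

K_a = 0.3785. P_a = ½ K_a γ H² ⇒ H = √(2P_a/(K_a γ)).
H = √(2×16.2/(0.3785×16.2)) = 2.299 m.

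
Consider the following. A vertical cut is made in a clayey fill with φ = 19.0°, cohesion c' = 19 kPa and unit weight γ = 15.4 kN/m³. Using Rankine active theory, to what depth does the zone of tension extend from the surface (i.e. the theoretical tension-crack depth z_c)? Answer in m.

K_a = tan²(45° − 19.0°/2) = 0.5088; √K_a = 0.7133.
The active pressure is zero where K_a γ z = 2c√K_a, so z_c = 2c/(γ√K_a) = 2×19/(15.4×0.7133) = 3.459 m.

3.46 m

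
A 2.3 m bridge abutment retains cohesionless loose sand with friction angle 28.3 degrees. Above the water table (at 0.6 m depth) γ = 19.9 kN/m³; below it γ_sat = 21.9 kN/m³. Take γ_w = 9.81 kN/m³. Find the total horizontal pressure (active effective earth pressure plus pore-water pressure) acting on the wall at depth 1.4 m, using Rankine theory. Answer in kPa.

K_a = (1 − sin φ)/(1 + sin φ) = 0.3568.
γ' = 21.9 − 9.81 = 12.09 kN/m³.
Effective vertical stress at 1.4 m: σ'_v = 19.9×0.6 + 12.09×0.800 = 21.61 kPa.
σ'_h = K_a σ'_v = 0.3568 × 21.61 = 7.711 kPa; u = γ_w × 0.800 = 7.848 kPa.
Total σ_h = 7.711 + 7.848 = 15.56 kPa.

15.6 kPa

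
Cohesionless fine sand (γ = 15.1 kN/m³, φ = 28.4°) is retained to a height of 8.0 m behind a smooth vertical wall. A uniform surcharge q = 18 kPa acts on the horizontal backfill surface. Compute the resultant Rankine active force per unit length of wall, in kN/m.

K_a = tan²(45° − φ/2) = 0.3554.
Soil triangle: ½ K_a γ H² = 0.5×0.3554×15.1×8.0² = 171.7 kN/m.
Surcharge rectangle: K_a q H = 0.3554×18×8.0 = 51.17 kN/m.
Total = 171.7 + 51.17 = 222.9 kN/m.

223 kN/m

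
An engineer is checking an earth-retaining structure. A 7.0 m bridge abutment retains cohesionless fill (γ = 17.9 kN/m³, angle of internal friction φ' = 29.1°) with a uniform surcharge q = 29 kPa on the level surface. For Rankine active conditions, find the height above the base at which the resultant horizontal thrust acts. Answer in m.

K_a = 0.3456.
Triangular part P₁ = ½K_aγH² = 151.6 at H/3 = 2.333 m; rectangular part P₂ = K_a q H = 70.16 at H/2 = 3.500 m.
ȳ = (P₁·2.333 + P₂·3.500)/(P₁+P₂) = 2.702 m.

2.70 m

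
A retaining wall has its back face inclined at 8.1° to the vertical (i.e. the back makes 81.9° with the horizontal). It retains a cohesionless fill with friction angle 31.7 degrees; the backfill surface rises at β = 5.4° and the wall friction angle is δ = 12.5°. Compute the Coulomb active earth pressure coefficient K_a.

0.369

K_a = sin²(α+φ) / [sin²α · sin(α−δ) · (1 + √{sin(φ+δ)sin(φ−β) / (sin(α−δ)sin(α+β))})²].
With α = 81.9°, φ = 31.7°, δ = 12.5°, β = 5.4°: K_a = 0.3691.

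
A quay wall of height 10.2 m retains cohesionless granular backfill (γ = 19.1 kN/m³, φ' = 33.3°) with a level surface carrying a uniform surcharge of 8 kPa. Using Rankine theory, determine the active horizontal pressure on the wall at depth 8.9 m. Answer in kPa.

51.8 kPa

K_a = (1 − sin φ)/(1 + sin φ) = 0.2911.
σ_v = γz + q = 19.1 × 8.9 + 8 = 178.0 kPa.
σ_h = K_a σ_v = 0.2911 × 178.0 = 51.82 kPa.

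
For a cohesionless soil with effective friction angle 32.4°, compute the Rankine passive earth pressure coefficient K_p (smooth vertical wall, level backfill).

K_p = (1 + sin φ)/(1 − sin φ) = tan²(45° + 32.4°/2) = 3.309.

3.31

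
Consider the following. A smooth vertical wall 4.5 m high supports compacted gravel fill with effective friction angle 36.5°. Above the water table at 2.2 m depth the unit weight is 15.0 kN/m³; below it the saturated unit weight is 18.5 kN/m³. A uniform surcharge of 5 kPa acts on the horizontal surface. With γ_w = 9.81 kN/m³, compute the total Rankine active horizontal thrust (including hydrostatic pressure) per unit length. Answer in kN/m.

K_a = tan²(45° − φ/2) = 0.2541.
γ' = 18.5 − 9.81 = 8.690 kN/m³. h₂ = H − d_w = 2.3 m.
σ'_h: at surface K_a·q = 1.270; at WT K_a(q+γd_w) = 9.654; at base K_a(q+γd_w+γ'h₂) = 14.73 kPa.
P₁ = ½(1.270+9.654)×2.2 = 12.02; P₂ = ½(9.654+14.73)×2.3 = 28.04; P_w = ½γ_w h₂² = 25.95.
Total = 12.02+28.04+25.95 = 66.01 kN/m.

66.0 kN/m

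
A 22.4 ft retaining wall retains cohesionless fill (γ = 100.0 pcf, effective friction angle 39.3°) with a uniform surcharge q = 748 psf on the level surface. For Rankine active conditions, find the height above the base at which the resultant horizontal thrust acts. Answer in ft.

8.96 ft

K_a = 0.2245.
Triangular part P₁ = ½K_aγH² = 5631 at H/3 = 7.467 ft; rectangular part P₂ = K_a q H = 3761 at H/2 = 11.20 ft.
ȳ = (P₁·7.467 + P₂·11.20)/(P₁+P₂) = 8.962 ft.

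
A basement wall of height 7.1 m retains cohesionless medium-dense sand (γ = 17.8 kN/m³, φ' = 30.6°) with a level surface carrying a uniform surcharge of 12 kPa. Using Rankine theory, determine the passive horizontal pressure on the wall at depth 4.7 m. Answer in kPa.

294 kPa

K_p = (1 + sin φ)/(1 − sin φ) = 3.074.
σ_v = γz + q = 17.8 × 4.7 + 12 = 95.66 kPa.
σ_h = K_p σ_v = 3.074 × 95.66 = 294.0 kPa.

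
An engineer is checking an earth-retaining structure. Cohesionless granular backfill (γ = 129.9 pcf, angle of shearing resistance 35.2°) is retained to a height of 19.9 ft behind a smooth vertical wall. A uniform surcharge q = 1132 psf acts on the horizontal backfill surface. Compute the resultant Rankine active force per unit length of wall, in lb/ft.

K_a = tan²(45° − φ/2) = 0.2687.
Soil triangle: ½ K_a γ H² = 0.5×0.2687×129.9×19.9² = 6911 lb/ft.
Surcharge rectangle: K_a q H = 0.2687×1132×19.9 = 6053 lb/ft.
Total = 6911 + 6053 = 12960 lb/ft.

13000 lb/ft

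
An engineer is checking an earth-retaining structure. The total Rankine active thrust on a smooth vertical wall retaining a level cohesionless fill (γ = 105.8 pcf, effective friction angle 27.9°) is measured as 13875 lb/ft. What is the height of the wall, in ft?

K_a = 0.3625. P_a = ½ K_a γ H² ⇒ H = √(2P_a/(K_a γ)).
H = √(2×13875/(0.3625×105.8)) = 26.90 ft.

26.9 ft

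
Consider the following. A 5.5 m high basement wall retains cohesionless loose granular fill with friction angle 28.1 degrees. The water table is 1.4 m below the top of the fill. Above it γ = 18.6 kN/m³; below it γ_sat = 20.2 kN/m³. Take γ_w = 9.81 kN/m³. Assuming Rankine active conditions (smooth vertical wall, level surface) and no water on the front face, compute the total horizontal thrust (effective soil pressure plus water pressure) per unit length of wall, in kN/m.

159 kN/m

K_a = tan²(45° − φ/2) = 0.3596.
γ' = 20.2 − 9.81 = 10.39 kN/m³. Depth below WT = 4.1 m.
σ'_h at WT = K_a γ d_w = 9.364 kPa; at base = 9.364 + K_a γ' × 4.1 = 24.68 kPa.
P₁ (0–1.4 m) = ½×9.364×1.4 = 6.555. P₂ (1.4–5.5 m) = ½(9.364+24.68)×4.1 = 69.80.
P_w = ½ γ_w h₂² = 0.5×9.81×4.1² = 82.45. Total = 6.555+69.80+82.45 = 158.8 kN/m.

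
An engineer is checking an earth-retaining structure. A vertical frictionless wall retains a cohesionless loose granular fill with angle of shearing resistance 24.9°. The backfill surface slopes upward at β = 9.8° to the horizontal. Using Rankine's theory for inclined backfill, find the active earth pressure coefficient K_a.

K_a = cos β · (cos β − √(cos²β − cos²φ)) / (cos β + √(cos²β − cos²φ)).
cos β = 0.9854, cos φ = 0.9070, √(cos²β − cos²φ) = 0.3851.
K_a = 0.9854 × (0.9854 − 0.3851)/(0.9854 + 0.3851) = 0.4316.

0.432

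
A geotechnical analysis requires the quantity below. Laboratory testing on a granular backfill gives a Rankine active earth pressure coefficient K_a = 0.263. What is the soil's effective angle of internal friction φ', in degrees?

K_a = tan²(45° − φ/2) ⇒ 45° − φ/2 = arctan(√0.263) = 27.15°.
φ = 2(45° − 27.15°) = 35.70°.

35.7°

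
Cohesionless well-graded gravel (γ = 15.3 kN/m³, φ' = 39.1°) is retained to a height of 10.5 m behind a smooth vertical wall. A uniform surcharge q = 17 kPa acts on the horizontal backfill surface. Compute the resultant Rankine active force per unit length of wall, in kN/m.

231 kN/m

K_a = tan²(45° − φ/2) = 0.2265.
Soil triangle: ½ K_a γ H² = 0.5×0.2265×15.3×10.5² = 191.0 kN/m.
Surcharge rectangle: K_a q H = 0.2265×17×10.5 = 40.43 kN/m.
Total = 191.0 + 40.43 = 231.4 kN/m.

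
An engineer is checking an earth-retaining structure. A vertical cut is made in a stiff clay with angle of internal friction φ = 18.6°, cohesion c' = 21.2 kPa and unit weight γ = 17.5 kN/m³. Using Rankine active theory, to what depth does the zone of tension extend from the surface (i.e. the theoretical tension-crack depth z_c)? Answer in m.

K_a = tan²(45° − 18.6°/2) = 0.5163; √K_a = 0.7186.
The active pressure is zero where K_a γ z = 2c√K_a, so z_c = 2c/(γ√K_a) = 2×21.2/(17.5×0.7186) = 3.372 m.

3.37 m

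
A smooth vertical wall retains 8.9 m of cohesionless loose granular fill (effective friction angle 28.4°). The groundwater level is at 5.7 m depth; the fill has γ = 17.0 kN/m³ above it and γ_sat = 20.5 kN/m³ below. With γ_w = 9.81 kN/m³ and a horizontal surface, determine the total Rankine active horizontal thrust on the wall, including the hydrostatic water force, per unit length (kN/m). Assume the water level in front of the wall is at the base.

K_a = tan²(45° − φ/2) = 0.3554.
γ' = 20.5 − 9.81 = 10.69 kN/m³. Depth below WT = 3.2 m.
σ'_h at WT = K_a γ d_w = 34.43 kPa; at base = 34.43 + K_a γ' × 3.2 = 46.59 kPa.
P₁ (0–5.7 m) = ½×34.43×5.7 = 98.14. P₂ (5.7–8.9 m) = ½(34.43+46.59)×3.2 = 129.6.
P_w = ½ γ_w h₂² = 0.5×9.81×3.2² = 50.23. Total = 98.14+129.6+50.23 = 278.0 kN/m.

278 kN/m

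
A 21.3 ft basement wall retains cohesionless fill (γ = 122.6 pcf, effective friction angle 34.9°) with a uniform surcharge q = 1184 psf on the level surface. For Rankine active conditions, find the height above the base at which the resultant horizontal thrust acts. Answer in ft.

8.79 ft

K_a = 0.2721.
Triangular part P₁ = ½K_aγH² = 7569 at H/3 = 7.100 ft; rectangular part P₂ = K_a q H = 6863 at H/2 = 10.65 ft.
ȳ = (P₁·7.100 + P₂·10.65)/(P₁+P₂) = 8.788 ft.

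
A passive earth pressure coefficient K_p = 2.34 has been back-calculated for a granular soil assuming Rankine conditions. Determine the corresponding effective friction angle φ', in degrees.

23.7°

K_p = (1+sin φ)/(1−sin φ) ⇒ sin φ = (K_p − 1)/(K_p + 1) = 0.4012.
φ = arcsin(0.4012) = 23.65°.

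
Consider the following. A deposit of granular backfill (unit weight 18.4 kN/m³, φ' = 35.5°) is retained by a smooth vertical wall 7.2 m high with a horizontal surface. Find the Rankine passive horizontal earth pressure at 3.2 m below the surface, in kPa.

222 kPa

K_p = (1 + sin φ)/(1 − sin φ) = 3.770.
σ_h = K_p γ z = 3.770 × 18.4 × 3.2 = 222.0 kPa.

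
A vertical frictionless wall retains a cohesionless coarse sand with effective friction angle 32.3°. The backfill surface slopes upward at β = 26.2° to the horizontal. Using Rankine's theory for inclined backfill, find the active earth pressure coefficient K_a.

0.446

K_a = cos β · (cos β − √(cos²β − cos²φ)) / (cos β + √(cos²β − cos²φ)).
cos β = 0.8973, cos φ = 0.8453, √(cos²β − cos²φ) = 0.3010.
K_a = 0.8973 × (0.8973 − 0.3010)/(0.8973 + 0.3010) = 0.4465.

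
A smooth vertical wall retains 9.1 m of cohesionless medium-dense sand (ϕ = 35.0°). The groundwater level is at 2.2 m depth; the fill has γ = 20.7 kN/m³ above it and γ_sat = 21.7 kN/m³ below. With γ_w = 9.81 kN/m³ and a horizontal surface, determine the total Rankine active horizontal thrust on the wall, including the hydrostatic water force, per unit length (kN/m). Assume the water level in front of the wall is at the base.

K_a = tan²(45° − φ/2) = 0.2710.
γ' = 21.7 − 9.81 = 11.89 kN/m³. Depth below WT = 6.9 m.
σ'_h at WT = K_a γ d_w = 12.34 kPa; at base = 12.34 + K_a γ' × 6.9 = 34.57 kPa.
P₁ (0–2.2 m) = ½×12.34×2.2 = 13.57. P₂ (2.2–9.1 m) = ½(12.34+34.57)×6.9 = 161.9.
P_w = ½ γ_w h₂² = 0.5×9.81×6.9² = 233.5. Total = 13.57+161.9+233.5 = 409.0 kN/m.

409 kN/m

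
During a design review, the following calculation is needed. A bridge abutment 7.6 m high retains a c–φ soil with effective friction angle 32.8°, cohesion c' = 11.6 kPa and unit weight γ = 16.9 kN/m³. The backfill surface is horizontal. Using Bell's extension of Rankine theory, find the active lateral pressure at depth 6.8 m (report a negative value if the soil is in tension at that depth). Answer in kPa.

K_a = (1 − sin φ)/(1 + sin φ) = 0.2973.
σ_a = K_a γ z − 2c√K_a = 0.2973×16.9×6.8 − 2×11.6×0.5452 = 21.51 kPa.

21.5 kPa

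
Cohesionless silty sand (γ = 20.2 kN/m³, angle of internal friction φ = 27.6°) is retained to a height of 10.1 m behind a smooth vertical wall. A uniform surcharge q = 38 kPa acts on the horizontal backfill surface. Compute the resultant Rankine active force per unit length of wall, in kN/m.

519 kN/m

K_a = tan²(45° − φ/2) = 0.3668.
Soil triangle: ½ K_a γ H² = 0.5×0.3668×20.2×10.1² = 377.9 kN/m.
Surcharge rectangle: K_a q H = 0.3668×38×10.1 = 140.8 kN/m.
Total = 377.9 + 140.8 = 518.7 kN/m.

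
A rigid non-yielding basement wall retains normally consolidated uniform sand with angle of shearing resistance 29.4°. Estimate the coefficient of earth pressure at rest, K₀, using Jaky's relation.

0.509

K₀ = 1 − sin φ' = 1 − sin 29.4° = 0.5091.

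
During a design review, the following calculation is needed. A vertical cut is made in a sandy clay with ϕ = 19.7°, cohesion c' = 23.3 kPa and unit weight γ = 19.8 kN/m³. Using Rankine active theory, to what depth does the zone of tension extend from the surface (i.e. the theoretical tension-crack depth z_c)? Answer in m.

3.34 m

K_a = tan²(45° − 19.7°/2) = 0.4958; √K_a = 0.7041.
The active pressure is zero where K_a γ z = 2c√K_a, so z_c = 2c/(γ√K_a) = 2×23.3/(19.8×0.7041) = 3.343 m.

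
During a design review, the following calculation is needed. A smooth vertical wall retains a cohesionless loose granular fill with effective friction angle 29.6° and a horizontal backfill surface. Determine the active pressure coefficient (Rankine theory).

0.339

K_a = (1 − sin φ)/(1 + sin φ) = (1 − sin 29.6°)/(1 + sin 29.6°) = 0.3387.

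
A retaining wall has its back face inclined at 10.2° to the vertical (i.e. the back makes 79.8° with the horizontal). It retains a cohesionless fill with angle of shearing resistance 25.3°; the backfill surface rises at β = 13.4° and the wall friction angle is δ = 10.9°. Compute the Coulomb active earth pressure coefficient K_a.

0.556

K_a = sin²(α+φ) / [sin²α · sin(α−δ) · (1 + √{sin(φ+δ)sin(φ−β) / (sin(α−δ)sin(α+β))})²].
With α = 79.8°, φ = 25.3°, δ = 10.9°, β = 13.4°: K_a = 0.5564.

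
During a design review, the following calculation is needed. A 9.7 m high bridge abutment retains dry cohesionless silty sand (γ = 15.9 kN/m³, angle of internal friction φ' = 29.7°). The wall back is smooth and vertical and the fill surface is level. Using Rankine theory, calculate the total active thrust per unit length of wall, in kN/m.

252 kN/m

K_a = tan²(45° − φ/2) = 0.3374.
P_a = ½ K_a γ H² = 0.5 × 0.3374 × 15.9 × 9.7² = 252.4 kN/m.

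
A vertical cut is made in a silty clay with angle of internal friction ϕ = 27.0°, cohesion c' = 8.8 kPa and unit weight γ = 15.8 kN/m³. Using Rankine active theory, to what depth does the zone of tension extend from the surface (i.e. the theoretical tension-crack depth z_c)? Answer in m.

K_a = tan²(45° − 27.0°/2) = 0.3755; √K_a = 0.6128.
The active pressure is zero where K_a γ z = 2c√K_a, so z_c = 2c/(γ√K_a) = 2×8.8/(15.8×0.6128) = 1.818 m.

1.82 m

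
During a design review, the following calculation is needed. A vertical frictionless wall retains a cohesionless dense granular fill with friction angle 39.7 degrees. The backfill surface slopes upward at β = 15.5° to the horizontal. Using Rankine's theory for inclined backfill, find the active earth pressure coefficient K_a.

K_a = cos β · (cos β − √(cos²β − cos²φ)) / (cos β + √(cos²β − cos²φ)).
cos β = 0.9636, cos φ = 0.7694, √(cos²β − cos²φ) = 0.5802.
K_a = 0.9636 × (0.9636 − 0.5802)/(0.9636 + 0.5802) = 0.2393.

0.239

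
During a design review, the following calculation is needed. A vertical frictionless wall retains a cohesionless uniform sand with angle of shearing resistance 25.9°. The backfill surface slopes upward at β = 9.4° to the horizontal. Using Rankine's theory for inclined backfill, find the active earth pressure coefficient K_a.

K_a = cos β · (cos β − √(cos²β − cos²φ)) / (cos β + √(cos²β − cos²φ)).
cos β = 0.9866, cos φ = 0.8996, √(cos²β − cos²φ) = 0.4051.
K_a = 0.9866 × (0.9866 − 0.4051)/(0.9866 + 0.4051) = 0.4122.

0.412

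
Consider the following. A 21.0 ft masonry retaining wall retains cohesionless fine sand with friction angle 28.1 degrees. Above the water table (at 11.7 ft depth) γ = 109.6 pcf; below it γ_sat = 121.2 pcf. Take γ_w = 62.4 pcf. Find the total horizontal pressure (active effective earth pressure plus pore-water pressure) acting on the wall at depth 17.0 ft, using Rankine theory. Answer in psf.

904 psf

K_a = (1 − sin φ)/(1 + sin φ) = 0.3596.
γ' = 121.2 − 62.4 = 58.80 pcf.
Effective vertical stress at 17.0 ft: σ'_v = 109.6×11.7 + 58.80×5.30 = 1594 psf.
σ'_h = K_a σ'_v = 0.3596 × 1594 = 573.2 psf; u = γ_w × 5.30 = 330.7 psf.
Total σ_h = 573.2 + 330.7 = 903.9 psf.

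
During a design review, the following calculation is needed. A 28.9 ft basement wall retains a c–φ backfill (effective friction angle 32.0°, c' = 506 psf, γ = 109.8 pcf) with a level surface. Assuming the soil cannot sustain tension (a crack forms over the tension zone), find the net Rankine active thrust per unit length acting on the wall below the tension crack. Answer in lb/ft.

K_a = 0.3073; √K_a = 0.5543.
Tension-crack depth z_c = 2c/(γ√K_a) = 2×506/(109.8×0.5543) = 16.63 ft.
σ_a at base = K_a γ H − 2c√K_a = 0.3073×109.8×28.9 − 2×506×0.5543 = 414.0 psf.
P_a = ½ × 414.0 × (H − z_c) = 0.5×414.0×12.27 = 2541 lb/ft.

2540 lb/ft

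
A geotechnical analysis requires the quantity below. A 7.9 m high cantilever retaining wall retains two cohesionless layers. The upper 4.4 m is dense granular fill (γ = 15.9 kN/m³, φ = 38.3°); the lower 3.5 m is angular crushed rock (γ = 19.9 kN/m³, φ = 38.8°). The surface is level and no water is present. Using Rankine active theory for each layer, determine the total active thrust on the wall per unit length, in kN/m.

K_a1 = tan²(45°−38.3°/2) = 0.2347; K_a2 = tan²(45°−38.8°/2) = 0.2296.
Layer 1: σ at base = K_a1 γ₁ h₁ = 16.42 kPa; P₁ = ½×16.42×4.4 = 36.13.
Layer 2: σ_v at top = γ₁h₁ = 69.96; σ_h top = K_a2×69.96 = 16.06; σ_h base = K_a2×(69.96+19.9×3.5) = 32.05.
P₂ = ½(16.06+32.05)×3.5 = 84.19. Total P_a = 36.13+84.19 = 120.3 kN/m.

120 kN/m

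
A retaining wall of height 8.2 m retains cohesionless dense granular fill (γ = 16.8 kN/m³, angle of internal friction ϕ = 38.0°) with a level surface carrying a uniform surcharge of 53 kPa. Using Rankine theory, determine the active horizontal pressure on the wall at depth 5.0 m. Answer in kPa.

32.6 kPa

K_a = (1 − sin φ)/(1 + sin φ) = 0.2379.
σ_v = γz + q = 16.8 × 5.0 + 53 = 137.0 kPa.
σ_h = K_a σ_v = 0.2379 × 137.0 = 32.59 kPa.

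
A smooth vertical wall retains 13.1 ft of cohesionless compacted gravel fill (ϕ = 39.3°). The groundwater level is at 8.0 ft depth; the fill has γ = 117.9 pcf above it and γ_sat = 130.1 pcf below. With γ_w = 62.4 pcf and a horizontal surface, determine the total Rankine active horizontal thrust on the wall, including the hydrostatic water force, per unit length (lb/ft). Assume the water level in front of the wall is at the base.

K_a = tan²(45° − φ/2) = 0.2245.
γ' = 130.1 − 62.4 = 67.70 pcf. Depth below WT = 5.1 ft.
σ'_h at WT = K_a γ d_w = 211.7 psf; at base = 211.7 + K_a γ' × 5.1 = 289.2 psf.
P₁ (0–8.0 ft) = ½×211.7×8.0 = 846.8. P₂ (8.0–13.1 ft) = ½(211.7+289.2)×5.1 = 1277.
P_w = ½ γ_w h₂² = 0.5×62.4×5.1² = 811.5. Total = 846.8+1277+811.5 = 2936 lb/ft.

2940 lb/ft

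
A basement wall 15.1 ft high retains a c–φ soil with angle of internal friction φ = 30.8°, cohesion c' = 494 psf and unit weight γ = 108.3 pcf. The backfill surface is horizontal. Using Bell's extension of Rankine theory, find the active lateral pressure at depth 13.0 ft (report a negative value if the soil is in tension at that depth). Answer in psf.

-107 psf

K_a = (1 − sin φ)/(1 + sin φ) = 0.3227.
σ_a = K_a γ z − 2c√K_a = 0.3227×108.3×13.0 − 2×494×0.5681 = -106.9 psf.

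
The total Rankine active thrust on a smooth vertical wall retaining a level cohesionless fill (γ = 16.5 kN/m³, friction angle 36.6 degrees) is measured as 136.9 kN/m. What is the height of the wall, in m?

K_a = 0.2530. P_a = ½ K_a γ H² ⇒ H = √(2P_a/(K_a γ)).
H = √(2×136.9/(0.2530×16.5)) = 8.099 m.

8.10 m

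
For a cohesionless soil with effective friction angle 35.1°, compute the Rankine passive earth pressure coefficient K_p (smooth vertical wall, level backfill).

K_p = (1 + sin φ)/(1 − sin φ) = tan²(45° + 35.1°/2) = 3.706.

3.71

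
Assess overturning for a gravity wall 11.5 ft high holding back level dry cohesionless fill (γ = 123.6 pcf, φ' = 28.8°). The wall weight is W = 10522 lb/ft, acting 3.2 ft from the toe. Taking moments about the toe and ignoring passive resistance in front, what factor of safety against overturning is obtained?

K_a = tan²(45° − 28.8°/2) = 0.3498.
P_a = ½K_aγH² = 0.5×0.3498×123.6×11.5² = 2859 lb/ft, acting at H/3 = 3.833 ft above the base.
Overturning moment M_o = P_a × H/3 = 2859 × 3.833 = 10960.
Resisting moment M_r = W × 3.2 = 10522 × 3.2 = 33670.
FS_overturning = M_r/M_o = 33670/10960 = 3.073.

3.07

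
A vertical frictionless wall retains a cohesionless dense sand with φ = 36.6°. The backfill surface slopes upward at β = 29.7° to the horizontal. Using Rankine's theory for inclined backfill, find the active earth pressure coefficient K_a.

0.389

K_a = cos β · (cos β − √(cos²β − cos²φ)) / (cos β + √(cos²β − cos²φ)).
cos β = 0.8686, cos φ = 0.8028, √(cos²β − cos²φ) = 0.3317.
K_a = 0.8686 × (0.8686 − 0.3317)/(0.8686 + 0.3317) = 0.3886.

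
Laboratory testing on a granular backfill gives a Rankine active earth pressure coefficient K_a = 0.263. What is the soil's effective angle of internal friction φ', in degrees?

35.7°

K_a = tan²(45° − φ/2) ⇒ 45° − φ/2 = arctan(√0.263) = 27.15°.
φ = 2(45° − 27.15°) = 35.70°.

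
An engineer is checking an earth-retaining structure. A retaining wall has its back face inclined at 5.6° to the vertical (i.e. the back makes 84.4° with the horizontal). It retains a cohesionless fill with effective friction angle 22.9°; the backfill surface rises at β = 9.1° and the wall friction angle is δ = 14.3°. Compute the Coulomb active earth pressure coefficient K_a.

K_a = sin²(α+φ) / [sin²α · sin(α−δ) · (1 + √{sin(φ+δ)sin(φ−β) / (sin(α−δ)sin(α+β))})²].
With α = 84.4°, φ = 22.9°, δ = 14.3°, β = 9.1°: K_a = 0.5051.

0.505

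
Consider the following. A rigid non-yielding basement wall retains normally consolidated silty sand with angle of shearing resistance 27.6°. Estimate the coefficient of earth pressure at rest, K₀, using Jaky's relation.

0.537

K₀ = 1 − sin φ' = 1 − sin 27.6° = 0.5367.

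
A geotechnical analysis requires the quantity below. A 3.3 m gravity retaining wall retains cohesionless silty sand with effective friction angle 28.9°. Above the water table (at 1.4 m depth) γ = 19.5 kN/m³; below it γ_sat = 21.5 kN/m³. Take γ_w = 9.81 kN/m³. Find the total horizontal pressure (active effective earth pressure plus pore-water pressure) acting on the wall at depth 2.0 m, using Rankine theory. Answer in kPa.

K_a = (1 − sin φ)/(1 + sin φ) = 0.3484.
γ' = 21.5 − 9.81 = 11.69 kN/m³.
Effective vertical stress at 2.0 m: σ'_v = 19.5×1.4 + 11.69×0.600 = 34.31 kPa.
σ'_h = K_a σ'_v = 0.3484 × 34.31 = 11.95 kPa; u = γ_w × 0.600 = 5.886 kPa.
Total σ_h = 11.95 + 5.886 = 17.84 kPa.

17.8 kPa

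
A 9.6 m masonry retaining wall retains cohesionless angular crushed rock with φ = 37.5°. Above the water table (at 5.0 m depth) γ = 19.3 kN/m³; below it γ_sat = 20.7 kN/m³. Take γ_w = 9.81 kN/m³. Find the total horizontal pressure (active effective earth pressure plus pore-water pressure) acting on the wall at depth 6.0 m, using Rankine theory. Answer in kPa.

K_a = (1 − sin φ)/(1 + sin φ) = 0.2432.
γ' = 20.7 − 9.81 = 10.89 kN/m³.
Effective vertical stress at 6.0 m: σ'_v = 19.3×5.0 + 10.89×1.00 = 107.4 kPa.
σ'_h = K_a σ'_v = 0.2432 × 107.4 = 26.12 kPa; u = γ_w × 1.00 = 9.810 kPa.
Total σ_h = 26.12 + 9.810 = 35.93 kPa.

35.9 kPa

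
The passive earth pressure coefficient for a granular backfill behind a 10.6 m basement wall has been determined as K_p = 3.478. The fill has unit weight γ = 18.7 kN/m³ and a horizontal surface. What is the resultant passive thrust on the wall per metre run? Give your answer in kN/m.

P = ½ K_p γ H² = 0.5 × 3.478 × 18.7 × 10.6² = 3654 kN/m.

3650 kN/m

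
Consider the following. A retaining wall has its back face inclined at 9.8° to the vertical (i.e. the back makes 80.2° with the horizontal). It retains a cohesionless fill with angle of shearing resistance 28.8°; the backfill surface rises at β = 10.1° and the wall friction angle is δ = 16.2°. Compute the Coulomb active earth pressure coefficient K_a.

K_a = sin²(α+φ) / [sin²α · sin(α−δ) · (1 + √{sin(φ+δ)sin(φ−β) / (sin(α−δ)sin(α+β))})²].
With α = 80.2°, φ = 28.8°, δ = 16.2°, β = 10.1°: K_a = 0.4539.

0.454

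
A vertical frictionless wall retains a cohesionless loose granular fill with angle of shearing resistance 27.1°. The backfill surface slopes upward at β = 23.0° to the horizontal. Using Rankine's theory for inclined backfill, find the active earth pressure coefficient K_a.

0.547

K_a = cos β · (cos β − √(cos²β − cos²φ)) / (cos β + √(cos²β − cos²φ)).
cos β = 0.9205, cos φ = 0.8902, √(cos²β − cos²φ) = 0.2342.
K_a = 0.9205 × (0.9205 − 0.2342)/(0.9205 + 0.2342) = 0.5471.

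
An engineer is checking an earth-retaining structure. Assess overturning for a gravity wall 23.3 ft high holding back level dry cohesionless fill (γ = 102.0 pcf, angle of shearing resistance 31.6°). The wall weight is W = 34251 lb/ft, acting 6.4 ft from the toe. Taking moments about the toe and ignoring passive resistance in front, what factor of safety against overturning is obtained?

K_a = tan²(45° − 31.6°/2) = 0.3123.
P_a = ½K_aγH² = 0.5×0.3123×102.0×23.3² = 8648 lb/ft, acting at H/3 = 7.767 ft above the base.
Overturning moment M_o = P_a × H/3 = 8648 × 7.767 = 67170.
Resisting moment M_r = W × 6.4 = 34251 × 6.4 = 219200.
FS_overturning = M_r/M_o = 219200/67170 = 3.264.

3.26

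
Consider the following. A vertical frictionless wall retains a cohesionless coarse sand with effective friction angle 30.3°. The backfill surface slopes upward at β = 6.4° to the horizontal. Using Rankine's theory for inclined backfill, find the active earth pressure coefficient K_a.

K_a = cos β · (cos β − √(cos²β − cos²φ)) / (cos β + √(cos²β − cos²φ)).
cos β = 0.9938, cos φ = 0.8634, √(cos²β − cos²φ) = 0.4921.
K_a = 0.9938 × (0.9938 − 0.4921)/(0.9938 + 0.4921) = 0.3356.

0.336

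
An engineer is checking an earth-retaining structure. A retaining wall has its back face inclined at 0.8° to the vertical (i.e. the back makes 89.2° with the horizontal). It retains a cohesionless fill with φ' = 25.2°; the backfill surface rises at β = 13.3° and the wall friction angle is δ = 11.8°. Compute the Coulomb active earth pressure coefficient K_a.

0.459

K_a = sin²(α+φ) / [sin²α · sin(α−δ) · (1 + √{sin(φ+δ)sin(φ−β) / (sin(α−δ)sin(α+β))})²].
With α = 89.2°, φ = 25.2°, δ = 11.8°, β = 13.3°: K_a = 0.4589.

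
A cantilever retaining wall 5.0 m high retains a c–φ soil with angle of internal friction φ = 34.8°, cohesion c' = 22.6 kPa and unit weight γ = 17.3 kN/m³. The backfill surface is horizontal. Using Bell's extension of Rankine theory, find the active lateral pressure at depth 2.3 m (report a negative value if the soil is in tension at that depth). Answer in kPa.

K_a = (1 − sin φ)/(1 + sin φ) = 0.2733.
σ_a = K_a γ z − 2c√K_a = 0.2733×17.3×2.3 − 2×22.6×0.5228 = -12.76 kPa.

-12.8 kPa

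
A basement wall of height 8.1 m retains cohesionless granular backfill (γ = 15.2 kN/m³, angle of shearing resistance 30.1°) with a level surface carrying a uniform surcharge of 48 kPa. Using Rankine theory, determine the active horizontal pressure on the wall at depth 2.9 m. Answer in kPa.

K_a = (1 − sin φ)/(1 + sin φ) = 0.3320.
σ_v = γz + q = 15.2 × 2.9 + 48 = 92.08 kPa.
σ_h = K_a σ_v = 0.3320 × 92.08 = 30.57 kPa.

30.6 kPa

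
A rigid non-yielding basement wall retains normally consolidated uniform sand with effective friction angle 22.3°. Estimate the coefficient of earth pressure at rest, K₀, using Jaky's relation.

0.621

K₀ = 1 − sin φ' = 1 − sin 22.3° = 0.6205.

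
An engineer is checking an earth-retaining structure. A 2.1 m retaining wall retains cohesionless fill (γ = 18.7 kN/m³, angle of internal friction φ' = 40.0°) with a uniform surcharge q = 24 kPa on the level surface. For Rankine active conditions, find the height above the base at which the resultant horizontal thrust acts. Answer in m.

K_a = 0.2174.
Triangular part P₁ = ½K_aγH² = 8.966 at H/3 = 0.7000 m; rectangular part P₂ = K_a q H = 10.96 at H/2 = 1.050 m.
ȳ = (P₁·0.7000 + P₂·1.050)/(P₁+P₂) = 0.8925 m.

0.893 m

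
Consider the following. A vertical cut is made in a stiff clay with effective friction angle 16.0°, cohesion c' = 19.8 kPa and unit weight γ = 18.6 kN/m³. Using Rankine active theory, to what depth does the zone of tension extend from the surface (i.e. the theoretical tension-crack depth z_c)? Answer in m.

K_a = tan²(45° − 16.0°/2) = 0.5678; √K_a = 0.7536.
The active pressure is zero where K_a γ z = 2c√K_a, so z_c = 2c/(γ√K_a) = 2×19.8/(18.6×0.7536) = 2.825 m.

2.83 m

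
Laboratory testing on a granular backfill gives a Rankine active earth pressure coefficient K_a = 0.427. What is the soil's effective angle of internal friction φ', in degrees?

K_a = tan²(45° − φ/2) ⇒ 45° − φ/2 = arctan(√0.427) = 33.16°.
φ = 2(45° − 33.16°) = 23.67°.

23.7°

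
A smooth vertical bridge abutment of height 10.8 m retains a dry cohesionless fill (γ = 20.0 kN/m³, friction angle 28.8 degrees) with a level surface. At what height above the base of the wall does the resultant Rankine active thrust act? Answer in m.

K_a = 0.3498.
The pressure distribution is triangular, so the resultant acts at H/3 above the base = 10.8/3 = 3.600 m.

3.60 m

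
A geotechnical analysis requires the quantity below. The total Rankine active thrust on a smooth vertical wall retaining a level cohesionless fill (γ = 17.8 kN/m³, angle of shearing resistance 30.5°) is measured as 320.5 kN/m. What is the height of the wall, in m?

10.5 m

K_a = 0.3267. P_a = ½ K_a γ H² ⇒ H = √(2P_a/(K_a γ)).
H = √(2×320.5/(0.3267×17.8)) = 10.50 m.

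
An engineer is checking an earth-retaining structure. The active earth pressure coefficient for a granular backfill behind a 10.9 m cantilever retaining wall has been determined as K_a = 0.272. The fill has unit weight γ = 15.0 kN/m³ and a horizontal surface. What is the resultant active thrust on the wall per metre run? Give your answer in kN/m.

P = ½ K_a γ H² = 0.5 × 0.272 × 15.0 × 10.9² = 242.4 kN/m.

242 kN/m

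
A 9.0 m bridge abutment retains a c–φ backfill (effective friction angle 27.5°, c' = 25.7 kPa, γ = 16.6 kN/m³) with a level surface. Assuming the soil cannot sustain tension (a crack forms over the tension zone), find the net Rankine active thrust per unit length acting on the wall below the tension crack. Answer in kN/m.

46.4 kN/m

K_a = 0.3682; √K_a = 0.6068.
Tension-crack depth z_c = 2c/(γ√K_a) = 2×25.7/(16.6×0.6068) = 5.103 m.
σ_a at base = K_a γ H − 2c√K_a = 0.3682×16.6×9.0 − 2×25.7×0.6068 = 23.82 kPa.
P_a = ½ × 23.82 × (H − z_c) = 0.5×23.82×3.897 = 46.42 kN/m.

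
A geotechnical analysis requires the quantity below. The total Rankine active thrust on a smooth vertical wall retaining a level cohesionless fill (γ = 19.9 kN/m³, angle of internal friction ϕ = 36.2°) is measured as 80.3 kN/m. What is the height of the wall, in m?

K_a = 0.2574. P_a = ½ K_a γ H² ⇒ H = √(2P_a/(K_a γ)).
H = √(2×80.3/(0.2574×19.9)) = 5.600 m.

5.60 m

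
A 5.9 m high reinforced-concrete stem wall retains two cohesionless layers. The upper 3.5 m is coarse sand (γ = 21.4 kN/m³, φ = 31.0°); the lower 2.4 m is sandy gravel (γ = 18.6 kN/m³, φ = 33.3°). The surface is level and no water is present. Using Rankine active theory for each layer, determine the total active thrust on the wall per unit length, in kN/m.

K_a1 = tan²(45°−31.0°/2) = 0.3201; K_a2 = tan²(45°−33.3°/2) = 0.2911.
Layer 1: σ at base = K_a1 γ₁ h₁ = 23.98 kPa; P₁ = ½×23.98×3.5 = 41.96.
Layer 2: σ_v at top = γ₁h₁ = 74.90; σ_h top = K_a2×74.90 = 21.81; σ_h base = K_a2×(74.90+18.6×2.4) = 34.80.
P₂ = ½(21.81+34.80)×2.4 = 67.93. Total P_a = 41.96+67.93 = 109.9 kN/m.

110 kN/m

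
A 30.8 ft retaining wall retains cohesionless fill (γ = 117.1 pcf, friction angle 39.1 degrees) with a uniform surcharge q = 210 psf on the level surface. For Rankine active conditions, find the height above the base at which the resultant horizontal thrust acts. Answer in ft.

K_a = 0.2265.
Triangular part P₁ = ½K_aγH² = 12580 at H/3 = 10.27 ft; rectangular part P₂ = K_a q H = 1465 at H/2 = 15.40 ft.
ȳ = (P₁·10.27 + P₂·15.40)/(P₁+P₂) = 10.80 ft.

10.8 ft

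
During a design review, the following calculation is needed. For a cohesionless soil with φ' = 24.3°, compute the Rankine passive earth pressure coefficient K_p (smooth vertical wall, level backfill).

K_p = (1 + sin φ)/(1 − sin φ) = tan²(45° + 24.3°/2) = 2.399.

2.40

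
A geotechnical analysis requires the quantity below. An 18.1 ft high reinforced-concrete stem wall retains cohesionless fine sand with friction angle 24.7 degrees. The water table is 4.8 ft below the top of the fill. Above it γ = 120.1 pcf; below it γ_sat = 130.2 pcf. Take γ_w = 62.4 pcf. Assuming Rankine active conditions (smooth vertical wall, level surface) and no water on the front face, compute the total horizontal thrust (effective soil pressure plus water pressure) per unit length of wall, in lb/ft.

K_a = tan²(45° − φ/2) = 0.4106.
γ' = 130.2 − 62.4 = 67.80 pcf. Depth below WT = 13.3 ft.
σ'_h at WT = K_a γ d_w = 236.7 psf; at base = 236.7 + K_a γ' × 13.3 = 606.9 psf.
P₁ (0–4.8 ft) = ½×236.7×4.8 = 568.0. P₂ (4.8–18.1 ft) = ½(236.7+606.9)×13.3 = 5610.
P_w = ½ γ_w h₂² = 0.5×62.4×13.3² = 5519. Total = 568.0+5610+5519 = 11700 lb/ft.

11700 lb/ft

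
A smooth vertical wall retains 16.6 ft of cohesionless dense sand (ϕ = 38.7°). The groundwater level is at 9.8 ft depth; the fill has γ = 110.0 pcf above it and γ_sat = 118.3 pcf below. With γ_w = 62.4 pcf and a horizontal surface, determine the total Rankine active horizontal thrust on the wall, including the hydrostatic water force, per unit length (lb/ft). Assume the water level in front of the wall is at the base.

4650 lb/ft

K_a = tan²(45° − φ/2) = 0.2306.
γ' = 118.3 − 62.4 = 55.90 pcf. Depth below WT = 6.8 ft.
σ'_h at WT = K_a γ d_w = 248.6 psf; at base = 248.6 + K_a γ' × 6.8 = 336.2 psf.
P₁ (0–9.8 ft) = ½×248.6×9.8 = 1218. P₂ (9.8–16.6 ft) = ½(248.6+336.2)×6.8 = 1988.
P_w = ½ γ_w h₂² = 0.5×62.4×6.8² = 1443. Total = 1218+1988+1443 = 4649 lb/ft.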